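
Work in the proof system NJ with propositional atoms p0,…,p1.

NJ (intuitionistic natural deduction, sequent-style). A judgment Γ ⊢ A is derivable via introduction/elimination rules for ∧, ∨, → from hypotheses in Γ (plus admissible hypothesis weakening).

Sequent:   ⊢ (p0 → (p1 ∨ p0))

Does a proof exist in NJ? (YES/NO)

Derivation trace:
[→I]  ⊢ (p0 → (p1 ∨ p0))
  [∨I₂] p0 ⊢ (p1 ∨ p0)
    [Ax] p0 ⊢ p0

Result: YES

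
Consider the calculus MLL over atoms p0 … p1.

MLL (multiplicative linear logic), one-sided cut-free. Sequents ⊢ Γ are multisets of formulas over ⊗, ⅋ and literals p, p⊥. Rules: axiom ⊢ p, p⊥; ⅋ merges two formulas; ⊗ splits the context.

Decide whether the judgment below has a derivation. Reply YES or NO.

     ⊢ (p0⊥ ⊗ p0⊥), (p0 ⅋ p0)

Derivation (root first):
[⅋]  ⊢ (p0⊥ ⊗ p0⊥), (p0 ⅋ p0)
  [⊗]  ⊢ p0, p0, (p0⊥ ⊗ p0⊥)
    [Ax]  ⊢ p0, p0⊥
    [Ax]  ⊢ p0, p0⊥

Result: YES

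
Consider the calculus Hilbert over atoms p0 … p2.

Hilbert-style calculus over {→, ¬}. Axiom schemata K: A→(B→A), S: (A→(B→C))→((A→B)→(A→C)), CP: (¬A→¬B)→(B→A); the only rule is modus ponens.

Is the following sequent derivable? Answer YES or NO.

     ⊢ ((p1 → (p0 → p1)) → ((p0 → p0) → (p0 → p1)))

Truth-table refutation:
  v=000: Γ:[] Δ:[((p1 → (p0 → p1)) → ((p0 → p0) → (p0 → p1)))=T] refutes=False
  v=001: Γ:[] Δ:[((p1 → (p0 → p1)) → ((p0 → p0) → (p0 → p1)))=T] refutes=False
  v=010: Γ:[] Δ:[((p1 → (p0 → p1)) → ((p0 → p0) → (p0 → p1)))=T] refutes=False
  v=011: Γ:[] Δ:[((p1 → (p0 → p1)) → ((p0 → p0) → (p0 → p1)))=T] refutes=False
  v=100: Γ:[] Δ:[((p1 → (p0 → p1)) → ((p0 → p0) → (p0 → p1)))=F] refutes=True  ← countermodel

Result: NO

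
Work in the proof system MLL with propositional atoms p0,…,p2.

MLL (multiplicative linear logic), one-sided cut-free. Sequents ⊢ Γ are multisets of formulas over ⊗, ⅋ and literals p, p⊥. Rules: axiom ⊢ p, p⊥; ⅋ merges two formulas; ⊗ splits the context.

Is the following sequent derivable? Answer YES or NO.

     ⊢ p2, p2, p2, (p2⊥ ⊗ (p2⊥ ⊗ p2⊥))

Derivation (root first):
[⊗]  ⊢ p2, p2, p2, (p2⊥ ⊗ (p2⊥ ⊗ p2⊥))
  [Ax]  ⊢ p2, p2⊥
  [⊗]  ⊢ p2, p2, (p2⊥ ⊗ p2⊥)
    [Ax]  ⊢ p2, p2⊥
    [Ax]  ⊢ p2, p2⊥

Result: YES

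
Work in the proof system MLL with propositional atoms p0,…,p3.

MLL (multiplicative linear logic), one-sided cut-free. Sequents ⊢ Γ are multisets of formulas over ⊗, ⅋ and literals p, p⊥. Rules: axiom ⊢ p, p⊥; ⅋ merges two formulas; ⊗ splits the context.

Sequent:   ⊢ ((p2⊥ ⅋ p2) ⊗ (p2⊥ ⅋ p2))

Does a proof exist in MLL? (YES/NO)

Proof tree:
[⊗]  ⊢ ((p2⊥ ⅋ p2) ⊗ (p2⊥ ⅋ p2))
  [⅋]  ⊢ (p2⊥ ⅋ p2)
    [Ax]  ⊢ p2, p2⊥
  [⅋]  ⊢ (p2⊥ ⅋ p2)
    [Ax]  ⊢ p2, p2⊥

Result: YES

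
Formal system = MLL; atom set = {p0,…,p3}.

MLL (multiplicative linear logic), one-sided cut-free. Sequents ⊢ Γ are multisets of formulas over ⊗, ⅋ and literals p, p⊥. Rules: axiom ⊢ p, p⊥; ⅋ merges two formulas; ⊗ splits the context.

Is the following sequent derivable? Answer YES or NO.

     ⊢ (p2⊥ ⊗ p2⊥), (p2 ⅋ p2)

Derivation (root first):
[⅋]  ⊢ (p2⊥ ⊗ p2⊥), (p2 ⅋ p2)
  [⊗]  ⊢ p2, p2, (p2⊥ ⊗ p2⊥)
    [Ax]  ⊢ p2, p2⊥
    [Ax]  ⊢ p2, p2⊥

Result: YES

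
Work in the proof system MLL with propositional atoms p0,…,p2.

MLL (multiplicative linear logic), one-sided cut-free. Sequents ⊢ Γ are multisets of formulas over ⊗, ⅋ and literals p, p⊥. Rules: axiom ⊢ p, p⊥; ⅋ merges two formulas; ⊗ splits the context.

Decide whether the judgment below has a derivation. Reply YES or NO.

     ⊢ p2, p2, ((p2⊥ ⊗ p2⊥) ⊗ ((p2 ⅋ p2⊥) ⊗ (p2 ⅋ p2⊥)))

Derivation (root first):
[⊗]  ⊢ p2, p2, ((p2⊥ ⊗ p2⊥) ⊗ ((p2 ⅋ p2⊥) ⊗ (p2 ⅋ p2⊥)))
  [⊗]  ⊢ p2, p2, (p2⊥ ⊗ p2⊥)
    [Ax]  ⊢ p2, p2⊥
    [Ax]  ⊢ p2, p2⊥
  [⊗]  ⊢ ((p2 ⅋ p2⊥) ⊗ (p2 ⅋ p2⊥))
    [⅋]  ⊢ (p2 ⅋ p2⊥)
      [Ax]  ⊢ p2, p2⊥
    [⅋]  ⊢ (p2 ⅋ p2⊥)
      [Ax]  ⊢ p2, p2⊥

Result: YES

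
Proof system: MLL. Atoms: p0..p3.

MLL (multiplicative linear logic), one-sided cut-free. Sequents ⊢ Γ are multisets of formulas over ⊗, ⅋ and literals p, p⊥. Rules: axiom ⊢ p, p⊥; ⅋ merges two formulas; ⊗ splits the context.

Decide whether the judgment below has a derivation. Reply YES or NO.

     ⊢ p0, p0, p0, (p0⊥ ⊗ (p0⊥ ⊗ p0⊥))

Derivation trace:
[⊗]  ⊢ p0, p0, p0, (p0⊥ ⊗ (p0⊥ ⊗ p0⊥))
  [Ax]  ⊢ p0, p0⊥
  [⊗]  ⊢ p0, p0, (p0⊥ ⊗ p0⊥)
    [Ax]  ⊢ p0, p0⊥
    [Ax]  ⊢ p0, p0⊥

Result: YES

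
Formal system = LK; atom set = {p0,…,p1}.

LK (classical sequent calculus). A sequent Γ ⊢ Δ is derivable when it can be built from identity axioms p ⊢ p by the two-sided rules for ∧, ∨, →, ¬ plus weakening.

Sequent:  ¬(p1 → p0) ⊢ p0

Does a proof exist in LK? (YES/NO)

Enumerate valuations to refute Γ ⊢ Δ:
  v=00: Γ:[¬(p1 → p0)=F] Δ:[p0=F] refutes=False
  v=01: Γ:[¬(p1 → p0)=T] Δ:[p0=F] refutes=True  ← countermodel

Result: NO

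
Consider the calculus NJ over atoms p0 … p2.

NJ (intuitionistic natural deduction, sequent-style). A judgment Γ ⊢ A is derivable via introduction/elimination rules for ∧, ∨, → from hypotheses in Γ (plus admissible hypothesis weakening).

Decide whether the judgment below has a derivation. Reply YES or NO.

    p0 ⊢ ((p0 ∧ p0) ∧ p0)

Derivation trace:
[∧I] p0 ⊢ ((p0 ∧ p0) ∧ p0)
  [∧I] p0 ⊢ (p0 ∧ p0)
    [Ax] p0 ⊢ p0
    [Ax] p0 ⊢ p0
  [Wk] p0, p0 ⊢ p0
    [Ax] p0 ⊢ p0

Result: YES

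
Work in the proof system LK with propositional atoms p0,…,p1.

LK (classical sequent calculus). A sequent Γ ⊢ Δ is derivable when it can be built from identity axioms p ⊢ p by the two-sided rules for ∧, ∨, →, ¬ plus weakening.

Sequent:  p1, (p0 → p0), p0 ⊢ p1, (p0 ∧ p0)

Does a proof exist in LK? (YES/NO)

Derivation trace:
[∧R] p1, (p0 → p0), p0 ⊢ p1, (p0 ∧ p0)
  [Ax] p0 ⊢ p0
  [→L] p1, (p0 → p0) ⊢ p1, p0
    [WR] p1 ⊢ p1, p0
      [Ax] p1 ⊢ p1
    [Ax] p0 ⊢ p0

Result: YES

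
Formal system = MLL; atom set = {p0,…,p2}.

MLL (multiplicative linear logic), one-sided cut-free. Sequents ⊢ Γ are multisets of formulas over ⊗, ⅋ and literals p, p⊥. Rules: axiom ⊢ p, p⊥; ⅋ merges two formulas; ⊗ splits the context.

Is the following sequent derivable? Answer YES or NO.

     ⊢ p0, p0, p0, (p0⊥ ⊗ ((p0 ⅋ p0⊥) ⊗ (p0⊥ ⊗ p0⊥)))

Derivation (root first):
[⊗]  ⊢ p0, p0, p0, (p0⊥ ⊗ ((p0 ⅋ p0⊥) ⊗ (p0⊥ ⊗ p0⊥)))
  [Ax]  ⊢ p0, p0⊥
  [⊗]  ⊢ p0, p0, ((p0 ⅋ p0⊥) ⊗ (p0⊥ ⊗ p0⊥))
    [⅋]  ⊢ (p0 ⅋ p0⊥)
      [Ax]  ⊢ p0, p0⊥
    [⊗]  ⊢ p0, p0, (p0⊥ ⊗ p0⊥)
      [Ax]  ⊢ p0, p0⊥
      [Ax]  ⊢ p0, p0⊥

Result: YES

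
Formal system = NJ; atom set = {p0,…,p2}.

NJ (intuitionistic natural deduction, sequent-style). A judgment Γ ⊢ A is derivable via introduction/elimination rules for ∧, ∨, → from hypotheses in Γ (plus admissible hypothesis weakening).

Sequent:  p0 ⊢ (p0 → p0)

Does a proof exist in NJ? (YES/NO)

Derivation (root first):
[→I] p0 ⊢ (p0 → p0)
  [Wk] p0, p0 ⊢ p0
    [Ax] p0 ⊢ p0

Result: YES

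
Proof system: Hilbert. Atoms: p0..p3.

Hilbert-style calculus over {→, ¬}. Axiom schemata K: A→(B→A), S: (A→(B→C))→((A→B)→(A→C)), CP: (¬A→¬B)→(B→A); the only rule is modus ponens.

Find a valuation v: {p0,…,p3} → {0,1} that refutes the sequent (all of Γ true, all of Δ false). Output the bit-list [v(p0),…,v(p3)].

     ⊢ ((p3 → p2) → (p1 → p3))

Search for a countermodel by truth-table:
  v=0000: Γ:[] Δ:[((p3 → p2) → (p1 → p3))=T] refutes=False
  v=0001: Γ:[] Δ:[((p3 → p2) → (p1 → p3))=T] refutes=False
  v=0010: Γ:[] Δ:[((p3 → p2) → (p1 → p3))=T] refutes=False
  v=0011: Γ:[] Δ:[((p3 → p2) → (p1 → p3))=T] refutes=False
  v=0100: Γ:[] Δ:[((p3 → p2) → (p1 → p3))=F] refutes=True  ← countermodel

Result: [0, 1, 0, 0]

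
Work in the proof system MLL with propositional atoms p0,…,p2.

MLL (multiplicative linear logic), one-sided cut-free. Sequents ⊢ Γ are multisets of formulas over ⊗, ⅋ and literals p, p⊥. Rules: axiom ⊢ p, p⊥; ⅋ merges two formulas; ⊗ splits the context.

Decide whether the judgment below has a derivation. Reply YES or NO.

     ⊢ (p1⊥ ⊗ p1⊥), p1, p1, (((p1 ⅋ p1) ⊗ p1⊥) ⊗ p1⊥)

Derivation (root first):
[⊗]  ⊢ (p1⊥ ⊗ p1⊥), p1, p1, (((p1 ⅋ p1) ⊗ p1⊥) ⊗ p1⊥)
  [⊗]  ⊢ (p1⊥ ⊗ p1⊥), p1, ((p1 ⅋ p1) ⊗ p1⊥)
    [⅋]  ⊢ (p1⊥ ⊗ p1⊥), (p1 ⅋ p1)
      [⊗]  ⊢ p1, p1, (p1⊥ ⊗ p1⊥)
        [Ax]  ⊢ p1, p1⊥
        [Ax]  ⊢ p1, p1⊥
    [Ax]  ⊢ p1, p1⊥
  [Ax]  ⊢ p1, p1⊥

Result: YES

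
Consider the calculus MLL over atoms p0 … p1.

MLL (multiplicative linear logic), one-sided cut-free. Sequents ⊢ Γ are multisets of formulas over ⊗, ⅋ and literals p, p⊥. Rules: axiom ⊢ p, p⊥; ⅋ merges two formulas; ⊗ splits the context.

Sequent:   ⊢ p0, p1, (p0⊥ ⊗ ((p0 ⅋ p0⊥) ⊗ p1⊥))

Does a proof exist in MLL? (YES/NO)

Derivation trace:
[⊗]  ⊢ p0, p1, (p0⊥ ⊗ ((p0 ⅋ p0⊥) ⊗ p1⊥))
  [Ax]  ⊢ p0, p0⊥
  [⊗]  ⊢ p1, ((p0 ⅋ p0⊥) ⊗ p1⊥)
    [⅋]  ⊢ (p0 ⅋ p0⊥)
      [Ax]  ⊢ p0, p0⊥
    [Ax]  ⊢ p1, p1⊥

Result: YES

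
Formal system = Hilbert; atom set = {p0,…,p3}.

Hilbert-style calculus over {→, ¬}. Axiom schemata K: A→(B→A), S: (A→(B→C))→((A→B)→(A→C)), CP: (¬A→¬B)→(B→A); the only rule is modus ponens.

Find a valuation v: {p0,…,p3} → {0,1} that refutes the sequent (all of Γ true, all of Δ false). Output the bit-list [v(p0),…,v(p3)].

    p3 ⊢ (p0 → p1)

Truth-table refutation:
  v=0000: Γ:[p3=F] Δ:[(p0 → p1)=T] refutes=False
  v=0001: Γ:[p3=T] Δ:[(p0 → p1)=T] refutes=False
  v=0010: Γ:[p3=F] Δ:[(p0 → p1)=T] refutes=False
  v=0011: Γ:[p3=T] Δ:[(p0 → p1)=T] refutes=False
  v=0100: Γ:[p3=F] Δ:[(p0 → p1)=T] refutes=False
  v=0101: Γ:[p3=T] Δ:[(p0 → p1)=T] refutes=False
  v=0110: Γ:[p3=F] Δ:[(p0 → p1)=T] refutes=False
  v=0111: Γ:[p3=T] Δ:[(p0 → p1)=T] refutes=False
  v=1000: Γ:[p3=F] Δ:[(p0 → p1)=F] refutes=False
  v=1001: Γ:[p3=T] Δ:[(p0 → p1)=F] refutes=True  ← countermodel

Result: [1, 0, 0, 1]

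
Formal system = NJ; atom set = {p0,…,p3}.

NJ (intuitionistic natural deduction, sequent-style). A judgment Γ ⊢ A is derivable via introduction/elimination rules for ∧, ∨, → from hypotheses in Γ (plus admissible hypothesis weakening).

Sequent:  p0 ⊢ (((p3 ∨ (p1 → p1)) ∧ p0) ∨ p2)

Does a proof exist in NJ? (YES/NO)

Derivation (root first):
[∨I₁] p0 ⊢ (((p3 ∨ (p1 → p1)) ∧ p0) ∨ p2)
  [∧I] p0 ⊢ ((p3 ∨ (p1 → p1)) ∧ p0)
    [∨I₂]  ⊢ (p3 ∨ (p1 → p1))
      [→I]  ⊢ (p1 → p1)
        [Ax] p1 ⊢ p1
    [Ax] p0 ⊢ p0

Result: YES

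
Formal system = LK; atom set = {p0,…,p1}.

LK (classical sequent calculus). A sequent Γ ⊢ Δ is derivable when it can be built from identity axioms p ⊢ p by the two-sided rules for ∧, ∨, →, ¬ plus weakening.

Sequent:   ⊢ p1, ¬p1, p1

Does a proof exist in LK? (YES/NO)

Proof tree:
[WR]  ⊢ p1, ¬p1, p1
  [¬R]  ⊢ p1, ¬p1
    [Ax] p1 ⊢ p1

Result: YES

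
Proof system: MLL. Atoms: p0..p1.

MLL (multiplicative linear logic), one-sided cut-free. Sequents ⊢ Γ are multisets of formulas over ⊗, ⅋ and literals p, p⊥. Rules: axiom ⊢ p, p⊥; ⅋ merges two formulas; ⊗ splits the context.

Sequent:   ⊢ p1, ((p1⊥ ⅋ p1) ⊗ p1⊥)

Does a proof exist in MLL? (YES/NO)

Proof tree:
[⊗]  ⊢ p1, ((p1⊥ ⅋ p1) ⊗ p1⊥)
  [⅋]  ⊢ (p1⊥ ⅋ p1)
    [Ax]  ⊢ p1, p1⊥
  [Ax]  ⊢ p1, p1⊥

Result: YES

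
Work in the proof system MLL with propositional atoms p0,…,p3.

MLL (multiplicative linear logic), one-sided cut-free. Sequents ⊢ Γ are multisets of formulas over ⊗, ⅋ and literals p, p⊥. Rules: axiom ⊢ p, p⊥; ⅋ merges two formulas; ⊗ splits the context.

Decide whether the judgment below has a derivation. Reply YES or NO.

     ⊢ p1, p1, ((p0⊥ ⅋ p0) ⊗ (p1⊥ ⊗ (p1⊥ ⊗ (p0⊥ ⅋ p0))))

Derivation (root first):
[⊗]  ⊢ p1, p1, ((p0⊥ ⅋ p0) ⊗ (p1⊥ ⊗ (p1⊥ ⊗ (p0⊥ ⅋ p0))))
  [⅋]  ⊢ (p0⊥ ⅋ p0)
    [Ax]  ⊢ p0, p0⊥
  [⊗]  ⊢ p1, p1, (p1⊥ ⊗ (p1⊥ ⊗ (p0⊥ ⅋ p0)))
    [Ax]  ⊢ p1, p1⊥
    [⊗]  ⊢ p1, (p1⊥ ⊗ (p0⊥ ⅋ p0))
      [Ax]  ⊢ p1, p1⊥
      [⅋]  ⊢ (p0⊥ ⅋ p0)
        [Ax]  ⊢ p0, p0⊥

Result: YES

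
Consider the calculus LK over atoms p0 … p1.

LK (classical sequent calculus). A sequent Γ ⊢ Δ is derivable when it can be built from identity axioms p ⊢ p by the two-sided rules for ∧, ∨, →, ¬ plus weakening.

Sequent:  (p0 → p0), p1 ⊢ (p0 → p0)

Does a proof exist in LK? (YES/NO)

Derivation (root first):
[WL] (p0 → p0), p1 ⊢ (p0 → p0)
  [→R] (p0 → p0) ⊢ (p0 → p0)
    [→L] p0, (p0 → p0) ⊢ p0
      [Ax] p0 ⊢ p0
      [Ax] p0 ⊢ p0

Result: YES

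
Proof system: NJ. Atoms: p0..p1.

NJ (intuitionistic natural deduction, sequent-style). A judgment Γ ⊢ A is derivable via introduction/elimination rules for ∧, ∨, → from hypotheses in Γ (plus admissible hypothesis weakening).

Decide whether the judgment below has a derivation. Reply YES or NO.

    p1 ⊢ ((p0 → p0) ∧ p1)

Proof tree:
[∧I] p1 ⊢ ((p0 → p0) ∧ p1)
  [→I]  ⊢ (p0 → p0)
    [Ax] p0 ⊢ p0
  [Ax] p1 ⊢ p1

Result: YES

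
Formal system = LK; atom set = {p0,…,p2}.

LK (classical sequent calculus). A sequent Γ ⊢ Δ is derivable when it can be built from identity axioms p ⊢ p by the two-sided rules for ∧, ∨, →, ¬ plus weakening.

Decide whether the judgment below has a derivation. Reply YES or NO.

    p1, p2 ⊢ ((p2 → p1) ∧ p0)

Search for a countermodel by truth-table:
  v=000: Γ:[p1=F, p2=F] Δ:[((p2 → p1) ∧ p0)=F] refutes=False
  v=001: Γ:[p1=F, p2=T] Δ:[((p2 → p1) ∧ p0)=F] refutes=False
  v=010: Γ:[p1=T, p2=F] Δ:[((p2 → p1) ∧ p0)=F] refutes=False
  v=011: Γ:[p1=T, p2=T] Δ:[((p2 → p1) ∧ p0)=F] refutes=True  ← countermodel

Result: NO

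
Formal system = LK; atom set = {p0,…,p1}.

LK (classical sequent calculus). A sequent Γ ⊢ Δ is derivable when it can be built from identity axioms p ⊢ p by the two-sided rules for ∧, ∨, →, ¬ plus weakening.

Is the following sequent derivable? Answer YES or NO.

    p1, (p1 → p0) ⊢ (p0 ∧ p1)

Derivation trace:
[→L] p1, (p1 → p0) ⊢ (p0 ∧ p1)
  [Ax] p1 ⊢ p1
  [∧R] p1, p0 ⊢ (p0 ∧ p1)
    [Ax] p0 ⊢ p0
    [Ax] p1 ⊢ p1

Result: YES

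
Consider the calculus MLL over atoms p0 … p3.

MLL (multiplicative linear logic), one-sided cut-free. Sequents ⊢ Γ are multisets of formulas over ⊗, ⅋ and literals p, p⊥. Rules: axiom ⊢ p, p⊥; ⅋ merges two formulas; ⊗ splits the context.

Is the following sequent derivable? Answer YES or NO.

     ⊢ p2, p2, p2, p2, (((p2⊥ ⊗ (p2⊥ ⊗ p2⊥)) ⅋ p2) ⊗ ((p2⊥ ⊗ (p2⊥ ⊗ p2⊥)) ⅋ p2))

Derivation (root first):
[⊗]  ⊢ p2, p2, p2, p2, (((p2⊥ ⊗ (p2⊥ ⊗ p2⊥)) ⅋ p2) ⊗ ((p2⊥ ⊗ (p2⊥ ⊗ p2⊥)) ⅋ p2))
  [⅋]  ⊢ p2, p2, ((p2⊥ ⊗ (p2⊥ ⊗ p2⊥)) ⅋ p2)
    [⊗]  ⊢ p2, p2, p2, (p2⊥ ⊗ (p2⊥ ⊗ p2⊥))
      [Ax]  ⊢ p2, p2⊥
      [⊗]  ⊢ p2, p2, (p2⊥ ⊗ p2⊥)
        [Ax]  ⊢ p2, p2⊥
        [Ax]  ⊢ p2, p2⊥
  [⅋]  ⊢ p2, p2, ((p2⊥ ⊗ (p2⊥ ⊗ p2⊥)) ⅋ p2)
    [⊗]  ⊢ p2, p2, p2, (p2⊥ ⊗ (p2⊥ ⊗ p2⊥))
      [Ax]  ⊢ p2, p2⊥
      [⊗]  ⊢ p2, p2, (p2⊥ ⊗ p2⊥)
        [Ax]  ⊢ p2, p2⊥
        [Ax]  ⊢ p2, p2⊥

Result: YES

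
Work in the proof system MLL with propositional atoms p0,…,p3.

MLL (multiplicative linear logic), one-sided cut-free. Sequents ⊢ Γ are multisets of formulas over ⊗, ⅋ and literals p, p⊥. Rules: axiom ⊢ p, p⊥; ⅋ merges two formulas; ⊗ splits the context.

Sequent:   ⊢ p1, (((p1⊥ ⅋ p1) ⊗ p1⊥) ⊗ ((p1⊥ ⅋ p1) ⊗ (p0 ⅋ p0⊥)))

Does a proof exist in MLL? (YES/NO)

Derivation (root first):
[⊗]  ⊢ p1, (((p1⊥ ⅋ p1) ⊗ p1⊥) ⊗ ((p1⊥ ⅋ p1) ⊗ (p0 ⅋ p0⊥)))
  [⊗]  ⊢ p1, ((p1⊥ ⅋ p1) ⊗ p1⊥)
    [⅋]  ⊢ (p1⊥ ⅋ p1)
      [Ax]  ⊢ p1, p1⊥
    [Ax]  ⊢ p1, p1⊥
  [⊗]  ⊢ ((p1⊥ ⅋ p1) ⊗ (p0 ⅋ p0⊥))
    [⅋]  ⊢ (p1⊥ ⅋ p1)
      [Ax]  ⊢ p1, p1⊥
    [⅋]  ⊢ (p0 ⅋ p0⊥)
      [Ax]  ⊢ p0, p0⊥

Result: YES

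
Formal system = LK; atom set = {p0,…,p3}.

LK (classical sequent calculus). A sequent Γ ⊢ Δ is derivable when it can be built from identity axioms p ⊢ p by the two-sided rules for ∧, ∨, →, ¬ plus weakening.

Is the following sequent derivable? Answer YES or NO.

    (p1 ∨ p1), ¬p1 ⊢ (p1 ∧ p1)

Derivation trace:
[¬L] (p1 ∨ p1), ¬p1 ⊢ (p1 ∧ p1)
  [∨L] (p1 ∨ p1) ⊢ p1, (p1 ∧ p1)
    [∧R] p1 ⊢ (p1 ∧ p1)
      [Ax] p1 ⊢ p1
      [Ax] p1 ⊢ p1
    [Ax] p1 ⊢ p1

Result: YES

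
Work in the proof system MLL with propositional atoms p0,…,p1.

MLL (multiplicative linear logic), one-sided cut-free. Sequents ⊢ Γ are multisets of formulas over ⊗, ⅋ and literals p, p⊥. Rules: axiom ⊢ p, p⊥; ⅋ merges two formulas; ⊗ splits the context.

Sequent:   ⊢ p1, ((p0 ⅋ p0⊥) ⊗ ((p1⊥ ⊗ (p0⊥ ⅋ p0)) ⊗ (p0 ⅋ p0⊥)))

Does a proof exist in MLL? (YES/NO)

Derivation trace:
[⊗]  ⊢ p1, ((p0 ⅋ p0⊥) ⊗ ((p1⊥ ⊗ (p0⊥ ⅋ p0)) ⊗ (p0 ⅋ p0⊥)))
  [⅋]  ⊢ (p0 ⅋ p0⊥)
    [Ax]  ⊢ p0, p0⊥
  [⊗]  ⊢ p1, ((p1⊥ ⊗ (p0⊥ ⅋ p0)) ⊗ (p0 ⅋ p0⊥))
    [⊗]  ⊢ p1, (p1⊥ ⊗ (p0⊥ ⅋ p0))
      [Ax]  ⊢ p1, p1⊥
      [⅋]  ⊢ (p0⊥ ⅋ p0)
        [Ax]  ⊢ p0, p0⊥
    [⅋]  ⊢ (p0 ⅋ p0⊥)
      [Ax]  ⊢ p0, p0⊥

Result: YES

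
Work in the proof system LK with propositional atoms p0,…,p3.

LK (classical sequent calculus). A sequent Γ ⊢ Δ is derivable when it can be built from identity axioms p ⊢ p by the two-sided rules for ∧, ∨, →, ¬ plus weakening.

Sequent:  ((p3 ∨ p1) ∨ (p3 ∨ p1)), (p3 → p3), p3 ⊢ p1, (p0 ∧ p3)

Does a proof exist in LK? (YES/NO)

Truth-table refutation:
  v=0000: Γ:[((p3 ∨ p1) ∨ (p3 ∨ p1))=F, (p3 → p3)=T, p3=F] Δ:[p1=F, (p0 ∧ p3)=F] refutes=False
  v=0001: Γ:[((p3 ∨ p1) ∨ (p3 ∨ p1))=T, (p3 → p3)=T, p3=T] Δ:[p1=F, (p0 ∧ p3)=F] refutes=True  ← countermodel

Result: NO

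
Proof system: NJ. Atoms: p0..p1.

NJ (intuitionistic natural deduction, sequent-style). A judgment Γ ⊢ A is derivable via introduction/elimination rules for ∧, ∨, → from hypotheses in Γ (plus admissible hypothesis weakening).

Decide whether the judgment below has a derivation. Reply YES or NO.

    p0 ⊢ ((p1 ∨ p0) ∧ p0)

Derivation (root first):
[∧I] p0 ⊢ ((p1 ∨ p0) ∧ p0)
  [∨I₂] p0 ⊢ (p1 ∨ p0)
    [Ax] p0 ⊢ p0
  [Ax] p0 ⊢ p0

Result: YES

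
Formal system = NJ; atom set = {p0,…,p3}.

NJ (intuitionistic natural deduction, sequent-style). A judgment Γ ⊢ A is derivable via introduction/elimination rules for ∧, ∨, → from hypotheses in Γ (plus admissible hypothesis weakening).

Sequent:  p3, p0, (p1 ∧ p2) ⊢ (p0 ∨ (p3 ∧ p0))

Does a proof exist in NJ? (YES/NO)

Derivation trace:
[Wk] p3, p0, (p1 ∧ p2) ⊢ (p0 ∨ (p3 ∧ p0))
  [∨I₂] p3, p0 ⊢ (p0 ∨ (p3 ∧ p0))
    [∧I] p3, p0 ⊢ (p3 ∧ p0)
      [Ax] p3 ⊢ p3
      [Ax] p0 ⊢ p0

Result: YES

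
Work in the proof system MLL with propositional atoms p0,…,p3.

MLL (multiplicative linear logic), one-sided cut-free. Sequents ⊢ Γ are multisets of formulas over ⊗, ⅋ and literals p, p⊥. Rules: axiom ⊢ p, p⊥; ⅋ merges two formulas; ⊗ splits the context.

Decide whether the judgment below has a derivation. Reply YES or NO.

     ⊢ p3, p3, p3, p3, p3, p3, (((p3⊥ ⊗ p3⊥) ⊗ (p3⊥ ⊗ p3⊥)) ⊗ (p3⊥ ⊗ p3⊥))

Derivation trace:
[⊗]  ⊢ p3, p3, p3, p3, p3, p3, (((p3⊥ ⊗ p3⊥) ⊗ (p3⊥ ⊗ p3⊥)) ⊗ (p3⊥ ⊗ p3⊥))
  [⊗]  ⊢ p3, p3, p3, p3, ((p3⊥ ⊗ p3⊥) ⊗ (p3⊥ ⊗ p3⊥))
    [⊗]  ⊢ p3, p3, (p3⊥ ⊗ p3⊥)
      [Ax]  ⊢ p3, p3⊥
      [Ax]  ⊢ p3, p3⊥
    [⊗]  ⊢ p3, p3, (p3⊥ ⊗ p3⊥)
      [Ax]  ⊢ p3, p3⊥
      [Ax]  ⊢ p3, p3⊥
  [⊗]  ⊢ p3, p3, (p3⊥ ⊗ p3⊥)
    [Ax]  ⊢ p3, p3⊥
    [Ax]  ⊢ p3, p3⊥

Result: YES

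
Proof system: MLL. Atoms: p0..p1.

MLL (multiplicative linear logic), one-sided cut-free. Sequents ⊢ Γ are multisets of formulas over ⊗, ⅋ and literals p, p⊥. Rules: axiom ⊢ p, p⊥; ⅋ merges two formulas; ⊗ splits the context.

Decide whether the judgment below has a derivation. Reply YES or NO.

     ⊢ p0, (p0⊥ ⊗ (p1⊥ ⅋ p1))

Derivation (root first):
[⊗]  ⊢ p0, (p0⊥ ⊗ (p1⊥ ⅋ p1))
  [Ax]  ⊢ p0, p0⊥
  [⅋]  ⊢ (p1⊥ ⅋ p1)
    [Ax]  ⊢ p1, p1⊥

Result: YES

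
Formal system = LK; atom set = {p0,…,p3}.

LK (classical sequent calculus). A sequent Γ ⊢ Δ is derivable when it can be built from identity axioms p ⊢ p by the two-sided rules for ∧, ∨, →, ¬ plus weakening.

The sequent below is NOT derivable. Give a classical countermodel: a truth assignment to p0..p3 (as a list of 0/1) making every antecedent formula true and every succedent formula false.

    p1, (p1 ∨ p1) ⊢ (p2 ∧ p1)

Enumerate valuations to refute Γ ⊢ Δ:
  v=0000: Γ:[p1=F, (p1 ∨ p1)=F] Δ:[(p2 ∧ p1)=F] refutes=False
  v=0001: Γ:[p1=F, (p1 ∨ p1)=F] Δ:[(p2 ∧ p1)=F] refutes=False
  v=0010: Γ:[p1=F, (p1 ∨ p1)=F] Δ:[(p2 ∧ p1)=F] refutes=False
  v=0011: Γ:[p1=F, (p1 ∨ p1)=F] Δ:[(p2 ∧ p1)=F] refutes=False
  v=0100: Γ:[p1=T, (p1 ∨ p1)=T] Δ:[(p2 ∧ p1)=F] refutes=True  ← countermodel

Result: [0, 1, 0, 0]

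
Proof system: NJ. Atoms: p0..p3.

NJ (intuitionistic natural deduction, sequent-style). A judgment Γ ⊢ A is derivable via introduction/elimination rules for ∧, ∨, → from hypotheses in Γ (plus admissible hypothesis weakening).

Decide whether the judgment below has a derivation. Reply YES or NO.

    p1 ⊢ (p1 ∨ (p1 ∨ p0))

Derivation trace:
[∨I₂] p1 ⊢ (p1 ∨ (p1 ∨ p0))
  [∨I₁] p1 ⊢ (p1 ∨ p0)
    [Ax] p1 ⊢ p1

Result: YES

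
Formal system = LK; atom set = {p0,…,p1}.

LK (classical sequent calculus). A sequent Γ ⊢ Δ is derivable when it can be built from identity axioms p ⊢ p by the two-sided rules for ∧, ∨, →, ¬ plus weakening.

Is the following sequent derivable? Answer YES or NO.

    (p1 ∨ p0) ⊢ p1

Truth-table refutation:
  v=00: Γ:[(p1 ∨ p0)=F] Δ:[p1=F] refutes=False
  v=01: Γ:[(p1 ∨ p0)=T] Δ:[p1=T] refutes=False
  v=10: Γ:[(p1 ∨ p0)=T] Δ:[p1=F] refutes=True  ← countermodel

Result: NO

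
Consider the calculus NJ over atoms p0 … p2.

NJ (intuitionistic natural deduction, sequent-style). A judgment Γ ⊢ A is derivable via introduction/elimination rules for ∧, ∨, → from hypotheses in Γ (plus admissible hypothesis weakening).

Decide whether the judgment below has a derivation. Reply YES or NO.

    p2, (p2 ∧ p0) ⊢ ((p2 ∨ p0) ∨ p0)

Derivation trace:
[Wk] p2, (p2 ∧ p0) ⊢ ((p2 ∨ p0) ∨ p0)
  [∨I₁] p2 ⊢ ((p2 ∨ p0) ∨ p0)
    [∨I₁] p2 ⊢ (p2 ∨ p0)
      [Ax] p2 ⊢ p2

Result: YES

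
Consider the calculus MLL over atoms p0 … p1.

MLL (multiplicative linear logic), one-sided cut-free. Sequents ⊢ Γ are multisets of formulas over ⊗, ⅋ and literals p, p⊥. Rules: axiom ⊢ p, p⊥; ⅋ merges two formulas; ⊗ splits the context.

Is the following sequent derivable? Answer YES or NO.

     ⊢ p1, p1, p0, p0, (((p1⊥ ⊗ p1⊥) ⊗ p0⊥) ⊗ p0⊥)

Proof tree:
[⊗]  ⊢ p1, p1, p0, p0, (((p1⊥ ⊗ p1⊥) ⊗ p0⊥) ⊗ p0⊥)
  [⊗]  ⊢ p1, p1, p0, ((p1⊥ ⊗ p1⊥) ⊗ p0⊥)
    [⊗]  ⊢ p1, p1, (p1⊥ ⊗ p1⊥)
      [Ax]  ⊢ p1, p1⊥
      [Ax]  ⊢ p1, p1⊥
    [Ax]  ⊢ p0, p0⊥
  [Ax]  ⊢ p0, p0⊥

Result: YES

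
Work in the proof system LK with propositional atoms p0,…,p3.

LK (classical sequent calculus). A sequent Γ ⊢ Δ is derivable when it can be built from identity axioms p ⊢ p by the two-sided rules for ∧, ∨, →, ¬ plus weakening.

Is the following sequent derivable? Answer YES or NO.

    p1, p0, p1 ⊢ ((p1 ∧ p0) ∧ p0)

Proof tree:
[WL] p1, p0, p1 ⊢ ((p1 ∧ p0) ∧ p0)
  [∧R] p1, p0 ⊢ ((p1 ∧ p0) ∧ p0)
    [∧R] p1, p0 ⊢ (p1 ∧ p0)
      [Ax] p1 ⊢ p1
      [Ax] p0 ⊢ p0
    [Ax] p0 ⊢ p0

Result: YES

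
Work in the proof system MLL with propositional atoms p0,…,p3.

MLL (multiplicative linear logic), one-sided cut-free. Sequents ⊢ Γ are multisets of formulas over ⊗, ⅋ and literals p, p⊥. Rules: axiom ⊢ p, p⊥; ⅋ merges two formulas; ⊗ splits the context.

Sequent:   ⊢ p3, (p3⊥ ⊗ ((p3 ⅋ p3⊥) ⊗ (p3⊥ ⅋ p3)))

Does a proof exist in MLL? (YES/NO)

Derivation (root first):
[⊗]  ⊢ p3, (p3⊥ ⊗ ((p3 ⅋ p3⊥) ⊗ (p3⊥ ⅋ p3)))
  [Ax]  ⊢ p3, p3⊥
  [⊗]  ⊢ ((p3 ⅋ p3⊥) ⊗ (p3⊥ ⅋ p3))
    [⅋]  ⊢ (p3 ⅋ p3⊥)
      [Ax]  ⊢ p3, p3⊥
    [⅋]  ⊢ (p3⊥ ⅋ p3)
      [Ax]  ⊢ p3, p3⊥

Result: YES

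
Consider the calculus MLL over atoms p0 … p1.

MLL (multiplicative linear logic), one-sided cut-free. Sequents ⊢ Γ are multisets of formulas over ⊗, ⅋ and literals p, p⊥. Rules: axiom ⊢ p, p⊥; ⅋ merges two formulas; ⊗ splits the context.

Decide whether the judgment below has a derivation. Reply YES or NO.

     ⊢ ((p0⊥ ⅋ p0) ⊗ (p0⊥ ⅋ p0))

Proof tree:
[⊗]  ⊢ ((p0⊥ ⅋ p0) ⊗ (p0⊥ ⅋ p0))
  [⅋]  ⊢ (p0⊥ ⅋ p0)
    [Ax]  ⊢ p0, p0⊥
  [⅋]  ⊢ (p0⊥ ⅋ p0)
    [Ax]  ⊢ p0, p0⊥

Result: YES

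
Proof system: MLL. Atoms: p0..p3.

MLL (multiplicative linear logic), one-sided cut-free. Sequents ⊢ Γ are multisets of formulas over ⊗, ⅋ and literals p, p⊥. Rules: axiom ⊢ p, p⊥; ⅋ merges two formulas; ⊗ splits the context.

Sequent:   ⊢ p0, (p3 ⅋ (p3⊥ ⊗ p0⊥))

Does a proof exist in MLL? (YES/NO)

Derivation (root first):
[⅋]  ⊢ p0, (p3 ⅋ (p3⊥ ⊗ p0⊥))
  [⊗]  ⊢ p3, p0, (p3⊥ ⊗ p0⊥)
    [Ax]  ⊢ p3, p3⊥
    [Ax]  ⊢ p0, p0⊥

Result: YES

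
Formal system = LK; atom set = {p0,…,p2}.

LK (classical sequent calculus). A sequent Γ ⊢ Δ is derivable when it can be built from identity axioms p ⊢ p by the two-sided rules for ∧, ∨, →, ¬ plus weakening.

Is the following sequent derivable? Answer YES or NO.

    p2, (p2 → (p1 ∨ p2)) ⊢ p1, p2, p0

Derivation (root first):
[WR] p2, (p2 → (p1 ∨ p2)) ⊢ p1, p2, p0
  [→L] p2, (p2 → (p1 ∨ p2)) ⊢ p1, p2
    [Ax] p2 ⊢ p2
    [∨L] (p1 ∨ p2) ⊢ p1, p2
      [Ax] p1 ⊢ p1
      [Ax] p2 ⊢ p2

Result: YES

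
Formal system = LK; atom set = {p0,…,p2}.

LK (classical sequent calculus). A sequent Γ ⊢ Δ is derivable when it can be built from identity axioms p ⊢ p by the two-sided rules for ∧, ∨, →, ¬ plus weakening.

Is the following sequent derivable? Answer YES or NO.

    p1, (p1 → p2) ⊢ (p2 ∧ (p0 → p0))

Derivation trace:
[→L] p1, (p1 → p2) ⊢ (p2 ∧ (p0 → p0))
  [Ax] p1 ⊢ p1
  [∧R] p2 ⊢ (p2 ∧ (p0 → p0))
    [Ax] p2 ⊢ p2
    [→R]  ⊢ (p0 → p0)
      [Ax] p0 ⊢ p0

Result: YES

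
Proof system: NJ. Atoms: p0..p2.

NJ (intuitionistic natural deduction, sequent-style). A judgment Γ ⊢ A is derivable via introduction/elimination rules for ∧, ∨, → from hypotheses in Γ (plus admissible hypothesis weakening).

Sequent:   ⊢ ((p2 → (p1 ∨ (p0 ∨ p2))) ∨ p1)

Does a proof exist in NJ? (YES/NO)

Proof tree:
[∨I₁]  ⊢ ((p2 → (p1 ∨ (p0 ∨ p2))) ∨ p1)
  [→I]  ⊢ (p2 → (p1 ∨ (p0 ∨ p2)))
    [∨I₂] p2 ⊢ (p1 ∨ (p0 ∨ p2))
      [∨I₂] p2 ⊢ (p0 ∨ p2)
        [Ax] p2 ⊢ p2

Result: YES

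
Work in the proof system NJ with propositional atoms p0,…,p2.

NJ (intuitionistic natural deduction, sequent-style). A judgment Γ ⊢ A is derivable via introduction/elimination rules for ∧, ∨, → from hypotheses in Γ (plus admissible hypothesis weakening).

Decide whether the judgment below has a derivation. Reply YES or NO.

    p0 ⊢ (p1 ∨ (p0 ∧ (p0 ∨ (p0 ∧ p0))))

Derivation (root first):
[∨I₂] p0 ⊢ (p1 ∨ (p0 ∧ (p0 ∨ (p0 ∧ p0))))
  [∧I] p0 ⊢ (p0 ∧ (p0 ∨ (p0 ∧ p0)))
    [Ax] p0 ⊢ p0
    [∨I₂] p0 ⊢ (p0 ∨ (p0 ∧ p0))
      [∧I] p0 ⊢ (p0 ∧ p0)
        [Ax] p0 ⊢ p0
        [Ax] p0 ⊢ p0

Result: YES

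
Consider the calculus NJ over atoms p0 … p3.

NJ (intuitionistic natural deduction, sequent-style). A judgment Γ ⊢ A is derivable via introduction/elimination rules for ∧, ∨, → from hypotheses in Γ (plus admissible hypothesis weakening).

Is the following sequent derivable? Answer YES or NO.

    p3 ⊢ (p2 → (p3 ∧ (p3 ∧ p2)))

Derivation trace:
[→I] p3 ⊢ (p2 → (p3 ∧ (p3 ∧ p2)))
  [∧I] p2, p3 ⊢ (p3 ∧ (p3 ∧ p2))
    [Ax] p3 ⊢ p3
    [∧I] p2, p3 ⊢ (p3 ∧ p2)
      [Ax] p3 ⊢ p3
      [Ax] p2 ⊢ p2

Result: YES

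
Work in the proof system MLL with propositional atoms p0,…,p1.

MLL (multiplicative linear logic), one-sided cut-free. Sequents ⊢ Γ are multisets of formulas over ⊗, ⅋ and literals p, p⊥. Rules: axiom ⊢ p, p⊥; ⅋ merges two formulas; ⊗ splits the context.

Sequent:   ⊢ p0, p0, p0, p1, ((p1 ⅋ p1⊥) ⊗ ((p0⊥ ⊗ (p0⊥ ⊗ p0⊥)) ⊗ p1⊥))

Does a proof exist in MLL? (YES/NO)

Derivation (root first):
[⊗]  ⊢ p0, p0, p0, p1, ((p1 ⅋ p1⊥) ⊗ ((p0⊥ ⊗ (p0⊥ ⊗ p0⊥)) ⊗ p1⊥))
  [⅋]  ⊢ (p1 ⅋ p1⊥)
    [Ax]  ⊢ p1, p1⊥
  [⊗]  ⊢ p0, p0, p0, p1, ((p0⊥ ⊗ (p0⊥ ⊗ p0⊥)) ⊗ p1⊥)
    [⊗]  ⊢ p0, p0, p0, (p0⊥ ⊗ (p0⊥ ⊗ p0⊥))
      [Ax]  ⊢ p0, p0⊥
      [⊗]  ⊢ p0, p0, (p0⊥ ⊗ p0⊥)
        [Ax]  ⊢ p0, p0⊥
        [Ax]  ⊢ p0, p0⊥
    [Ax]  ⊢ p1, p1⊥

Result: YES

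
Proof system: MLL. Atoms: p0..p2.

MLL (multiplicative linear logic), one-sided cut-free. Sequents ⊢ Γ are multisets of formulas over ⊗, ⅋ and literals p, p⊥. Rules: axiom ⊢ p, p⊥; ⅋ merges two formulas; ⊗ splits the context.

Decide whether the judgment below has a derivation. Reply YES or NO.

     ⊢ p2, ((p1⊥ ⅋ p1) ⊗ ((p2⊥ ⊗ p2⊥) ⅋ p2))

Derivation trace:
[⊗]  ⊢ p2, ((p1⊥ ⅋ p1) ⊗ ((p2⊥ ⊗ p2⊥) ⅋ p2))
  [⅋]  ⊢ (p1⊥ ⅋ p1)
    [Ax]  ⊢ p1, p1⊥
  [⅋]  ⊢ p2, ((p2⊥ ⊗ p2⊥) ⅋ p2)
    [⊗]  ⊢ p2, p2, (p2⊥ ⊗ p2⊥)
      [Ax]  ⊢ p2, p2⊥
      [Ax]  ⊢ p2, p2⊥

Result: YES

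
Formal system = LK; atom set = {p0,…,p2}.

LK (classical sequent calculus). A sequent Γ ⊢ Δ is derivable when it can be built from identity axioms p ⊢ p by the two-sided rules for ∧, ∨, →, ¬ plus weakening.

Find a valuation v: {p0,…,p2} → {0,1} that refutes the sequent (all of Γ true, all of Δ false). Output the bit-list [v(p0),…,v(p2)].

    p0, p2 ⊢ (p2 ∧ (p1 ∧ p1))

Enumerate valuations to refute Γ ⊢ Δ:
  v=000: Γ:[p0=F, p2=F] Δ:[(p2 ∧ (p1 ∧ p1))=F] refutes=False
  v=001: Γ:[p0=F, p2=T] Δ:[(p2 ∧ (p1 ∧ p1))=F] refutes=False
  v=010: Γ:[p0=F, p2=F] Δ:[(p2 ∧ (p1 ∧ p1))=F] refutes=False
  v=011: Γ:[p0=F, p2=T] Δ:[(p2 ∧ (p1 ∧ p1))=T] refutes=False
  v=100: Γ:[p0=T, p2=F] Δ:[(p2 ∧ (p1 ∧ p1))=F] refutes=False
  v=101: Γ:[p0=T, p2=T] Δ:[(p2 ∧ (p1 ∧ p1))=F] refutes=True  ← countermodel

Result: [1, 0, 1]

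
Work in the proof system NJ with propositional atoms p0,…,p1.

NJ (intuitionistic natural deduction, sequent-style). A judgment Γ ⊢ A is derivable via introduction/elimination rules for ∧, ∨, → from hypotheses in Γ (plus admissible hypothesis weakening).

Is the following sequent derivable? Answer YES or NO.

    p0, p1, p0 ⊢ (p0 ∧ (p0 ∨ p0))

Derivation trace:
[Wk] p0, p1, p0 ⊢ (p0 ∧ (p0 ∨ p0))
  [Wk] p0, p1 ⊢ (p0 ∧ (p0 ∨ p0))
    [∧I] p0 ⊢ (p0 ∧ (p0 ∨ p0))
      [Ax] p0 ⊢ p0
      [∨I₁] p0 ⊢ (p0 ∨ p0)
        [Ax] p0 ⊢ p0

Result: YES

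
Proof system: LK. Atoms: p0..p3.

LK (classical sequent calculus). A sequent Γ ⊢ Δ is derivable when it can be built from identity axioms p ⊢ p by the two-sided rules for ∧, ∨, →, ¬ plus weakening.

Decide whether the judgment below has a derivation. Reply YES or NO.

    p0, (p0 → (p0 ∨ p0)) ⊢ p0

Proof tree:
[→L] p0, (p0 → (p0 ∨ p0)) ⊢ p0
  [Ax] p0 ⊢ p0
  [∨L] (p0 ∨ p0) ⊢ p0
    [Ax] p0 ⊢ p0
    [Ax] p0 ⊢ p0

Result: YES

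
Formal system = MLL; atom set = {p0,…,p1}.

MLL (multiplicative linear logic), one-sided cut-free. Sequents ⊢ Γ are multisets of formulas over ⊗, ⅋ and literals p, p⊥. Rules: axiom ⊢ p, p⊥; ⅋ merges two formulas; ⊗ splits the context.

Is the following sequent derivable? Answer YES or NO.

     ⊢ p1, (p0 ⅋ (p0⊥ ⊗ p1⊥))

Derivation (root first):
[⅋]  ⊢ p1, (p0 ⅋ (p0⊥ ⊗ p1⊥))
  [⊗]  ⊢ p0, p1, (p0⊥ ⊗ p1⊥)
    [Ax]  ⊢ p0, p0⊥
    [Ax]  ⊢ p1, p1⊥

Result: YES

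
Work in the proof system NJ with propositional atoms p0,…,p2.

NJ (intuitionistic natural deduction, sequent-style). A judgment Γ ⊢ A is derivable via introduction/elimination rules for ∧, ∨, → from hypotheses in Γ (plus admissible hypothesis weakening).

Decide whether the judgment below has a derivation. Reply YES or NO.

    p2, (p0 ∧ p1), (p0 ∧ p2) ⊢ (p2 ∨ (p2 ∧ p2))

Derivation trace:
[∨I₂] p2, (p0 ∧ p1), (p0 ∧ p2) ⊢ (p2 ∨ (p2 ∧ p2))
  [Wk] p2, (p0 ∧ p1), (p0 ∧ p2) ⊢ (p2 ∧ p2)
    [Wk] p2, (p0 ∧ p1) ⊢ (p2 ∧ p2)
      [∧I] p2 ⊢ (p2 ∧ p2)
        [Ax] p2 ⊢ p2
        [Ax] p2 ⊢ p2

Result: YES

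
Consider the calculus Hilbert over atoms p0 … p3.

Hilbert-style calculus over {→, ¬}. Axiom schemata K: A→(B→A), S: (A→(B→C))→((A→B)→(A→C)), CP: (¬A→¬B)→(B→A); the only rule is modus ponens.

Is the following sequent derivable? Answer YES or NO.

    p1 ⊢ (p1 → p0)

Enumerate valuations to refute Γ ⊢ Δ:
  v=0000: Γ:[p1=F] Δ:[(p1 → p0)=T] refutes=False
  v=0001: Γ:[p1=F] Δ:[(p1 → p0)=T] refutes=False
  v=0010: Γ:[p1=F] Δ:[(p1 → p0)=T] refutes=False
  v=0011: Γ:[p1=F] Δ:[(p1 → p0)=T] refutes=False
  v=0100: Γ:[p1=T] Δ:[(p1 → p0)=F] refutes=True  ← countermodel

Result: NO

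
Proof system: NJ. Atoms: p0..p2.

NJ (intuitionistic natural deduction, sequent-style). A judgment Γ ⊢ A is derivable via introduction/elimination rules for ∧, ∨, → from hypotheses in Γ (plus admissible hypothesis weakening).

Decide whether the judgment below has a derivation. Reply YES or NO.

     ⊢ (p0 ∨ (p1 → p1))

Derivation trace:
[∨I₂]  ⊢ (p0 ∨ (p1 → p1))
  [→I]  ⊢ (p1 → p1)
    [Ax] p1 ⊢ p1

Result: YES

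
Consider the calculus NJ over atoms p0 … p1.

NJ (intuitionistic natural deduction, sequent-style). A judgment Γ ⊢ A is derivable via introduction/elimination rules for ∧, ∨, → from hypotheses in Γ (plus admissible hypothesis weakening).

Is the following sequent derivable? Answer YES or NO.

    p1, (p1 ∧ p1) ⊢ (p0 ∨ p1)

Proof tree:
[Wk] p1, (p1 ∧ p1) ⊢ (p0 ∨ p1)
  [∨I₂] p1 ⊢ (p0 ∨ p1)
    [Ax] p1 ⊢ p1

Result: YES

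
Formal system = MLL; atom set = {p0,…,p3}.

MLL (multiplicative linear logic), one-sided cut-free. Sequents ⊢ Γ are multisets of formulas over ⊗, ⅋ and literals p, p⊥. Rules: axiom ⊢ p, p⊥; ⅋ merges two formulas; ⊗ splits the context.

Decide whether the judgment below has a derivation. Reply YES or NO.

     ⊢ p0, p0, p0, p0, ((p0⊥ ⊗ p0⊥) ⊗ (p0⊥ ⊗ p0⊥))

Derivation (root first):
[⊗]  ⊢ p0, p0, p0, p0, ((p0⊥ ⊗ p0⊥) ⊗ (p0⊥ ⊗ p0⊥))
  [⊗]  ⊢ p0, p0, (p0⊥ ⊗ p0⊥)
    [Ax]  ⊢ p0, p0⊥
    [Ax]  ⊢ p0, p0⊥
  [⊗]  ⊢ p0, p0, (p0⊥ ⊗ p0⊥)
    [Ax]  ⊢ p0, p0⊥
    [Ax]  ⊢ p0, p0⊥

Result: YES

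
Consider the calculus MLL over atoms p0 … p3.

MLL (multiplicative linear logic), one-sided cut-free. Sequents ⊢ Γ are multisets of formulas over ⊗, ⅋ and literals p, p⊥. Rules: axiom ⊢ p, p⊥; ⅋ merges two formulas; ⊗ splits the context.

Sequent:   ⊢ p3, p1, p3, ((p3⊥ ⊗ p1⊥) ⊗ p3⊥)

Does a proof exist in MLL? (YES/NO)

Derivation trace:
[⊗]  ⊢ p3, p1, p3, ((p3⊥ ⊗ p1⊥) ⊗ p3⊥)
  [⊗]  ⊢ p3, p1, (p3⊥ ⊗ p1⊥)
    [Ax]  ⊢ p3, p3⊥
    [Ax]  ⊢ p1, p1⊥
  [Ax]  ⊢ p3, p3⊥

Result: YES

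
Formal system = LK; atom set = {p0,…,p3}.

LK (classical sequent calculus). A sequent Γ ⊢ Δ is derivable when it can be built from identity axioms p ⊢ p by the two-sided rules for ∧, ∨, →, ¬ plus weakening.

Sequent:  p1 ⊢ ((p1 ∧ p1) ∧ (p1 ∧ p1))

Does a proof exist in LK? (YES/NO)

Derivation (root first):
[∧R] p1 ⊢ ((p1 ∧ p1) ∧ (p1 ∧ p1))
  [∧R] p1 ⊢ (p1 ∧ p1)
    [Ax] p1 ⊢ p1
    [Ax] p1 ⊢ p1
  [∧R] p1 ⊢ (p1 ∧ p1)
    [Ax] p1 ⊢ p1
    [Ax] p1 ⊢ p1

Result: YES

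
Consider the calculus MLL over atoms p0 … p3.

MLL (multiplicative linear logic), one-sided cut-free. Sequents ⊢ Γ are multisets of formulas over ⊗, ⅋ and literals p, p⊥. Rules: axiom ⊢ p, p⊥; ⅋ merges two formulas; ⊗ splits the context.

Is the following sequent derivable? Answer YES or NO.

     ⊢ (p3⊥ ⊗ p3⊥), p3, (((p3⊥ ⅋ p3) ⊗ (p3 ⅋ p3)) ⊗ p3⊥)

Derivation trace:
[⊗]  ⊢ (p3⊥ ⊗ p3⊥), p3, (((p3⊥ ⅋ p3) ⊗ (p3 ⅋ p3)) ⊗ p3⊥)
  [⊗]  ⊢ (p3⊥ ⊗ p3⊥), ((p3⊥ ⅋ p3) ⊗ (p3 ⅋ p3))
    [⅋]  ⊢ (p3⊥ ⅋ p3)
      [Ax]  ⊢ p3, p3⊥
    [⅋]  ⊢ (p3⊥ ⊗ p3⊥), (p3 ⅋ p3)
      [⊗]  ⊢ p3, p3, (p3⊥ ⊗ p3⊥)
        [Ax]  ⊢ p3, p3⊥
        [Ax]  ⊢ p3, p3⊥
  [Ax]  ⊢ p3, p3⊥

Result: YES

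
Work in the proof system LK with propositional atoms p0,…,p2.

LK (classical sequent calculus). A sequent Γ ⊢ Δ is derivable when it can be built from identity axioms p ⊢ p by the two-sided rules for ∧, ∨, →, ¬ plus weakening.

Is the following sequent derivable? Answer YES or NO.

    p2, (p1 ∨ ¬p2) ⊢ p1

Proof tree:
[∨L] p2, (p1 ∨ ¬p2) ⊢ p1
  [Ax] p1 ⊢ p1
  [¬L] p2, ¬p2 ⊢ 
    [Ax] p2 ⊢ p2

Result: YES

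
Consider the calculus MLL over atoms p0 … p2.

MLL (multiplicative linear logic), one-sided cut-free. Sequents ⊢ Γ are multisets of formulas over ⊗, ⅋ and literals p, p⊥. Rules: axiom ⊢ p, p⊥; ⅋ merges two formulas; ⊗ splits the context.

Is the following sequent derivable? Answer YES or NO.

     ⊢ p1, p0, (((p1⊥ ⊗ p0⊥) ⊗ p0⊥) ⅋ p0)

Derivation trace:
[⅋]  ⊢ p1, p0, (((p1⊥ ⊗ p0⊥) ⊗ p0⊥) ⅋ p0)
  [⊗]  ⊢ p1, p0, p0, ((p1⊥ ⊗ p0⊥) ⊗ p0⊥)
    [⊗]  ⊢ p1, p0, (p1⊥ ⊗ p0⊥)
      [Ax]  ⊢ p1, p1⊥
      [Ax]  ⊢ p0, p0⊥
    [Ax]  ⊢ p0, p0⊥

Result: YES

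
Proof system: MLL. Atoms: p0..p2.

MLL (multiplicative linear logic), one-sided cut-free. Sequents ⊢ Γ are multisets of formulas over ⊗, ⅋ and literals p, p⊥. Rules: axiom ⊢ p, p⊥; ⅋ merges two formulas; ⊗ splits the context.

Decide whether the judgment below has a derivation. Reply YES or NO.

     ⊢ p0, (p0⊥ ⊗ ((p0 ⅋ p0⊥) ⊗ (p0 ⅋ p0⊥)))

Proof tree:
[⊗]  ⊢ p0, (p0⊥ ⊗ ((p0 ⅋ p0⊥) ⊗ (p0 ⅋ p0⊥)))
  [Ax]  ⊢ p0, p0⊥
  [⊗]  ⊢ ((p0 ⅋ p0⊥) ⊗ (p0 ⅋ p0⊥))
    [⅋]  ⊢ (p0 ⅋ p0⊥)
      [Ax]  ⊢ p0, p0⊥
    [⅋]  ⊢ (p0 ⅋ p0⊥)
      [Ax]  ⊢ p0, p0⊥

Result: YES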